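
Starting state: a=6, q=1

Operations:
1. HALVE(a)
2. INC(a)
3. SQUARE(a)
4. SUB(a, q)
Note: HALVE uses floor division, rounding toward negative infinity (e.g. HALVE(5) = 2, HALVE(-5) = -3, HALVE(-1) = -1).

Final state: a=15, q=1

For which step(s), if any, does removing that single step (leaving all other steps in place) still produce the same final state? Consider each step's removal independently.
None - removing any single step changes the final result

Testing removal of each single step:
Without step 1: final = a=48, q=1 (different)
Without step 2: final = a=8, q=1 (different)
Without step 3: final = a=3, q=1 (different)
Without step 4: final = a=16, q=1 (different)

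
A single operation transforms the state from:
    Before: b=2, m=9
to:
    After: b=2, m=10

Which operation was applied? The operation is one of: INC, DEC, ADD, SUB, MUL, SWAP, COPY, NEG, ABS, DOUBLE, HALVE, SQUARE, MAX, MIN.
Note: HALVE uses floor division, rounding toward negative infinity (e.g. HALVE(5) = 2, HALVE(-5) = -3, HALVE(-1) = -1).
INC(m)

Analyzing the change:
Before: b=2, m=9
After: b=2, m=10
Variable m changed from 9 to 10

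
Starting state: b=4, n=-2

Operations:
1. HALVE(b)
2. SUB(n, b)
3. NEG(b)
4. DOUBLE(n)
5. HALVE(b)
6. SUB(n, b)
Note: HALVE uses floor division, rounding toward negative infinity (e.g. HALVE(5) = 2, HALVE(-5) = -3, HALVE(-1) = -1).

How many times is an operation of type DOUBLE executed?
1

Counting DOUBLE operations:
Step 4: DOUBLE(n) ← DOUBLE
Total: 1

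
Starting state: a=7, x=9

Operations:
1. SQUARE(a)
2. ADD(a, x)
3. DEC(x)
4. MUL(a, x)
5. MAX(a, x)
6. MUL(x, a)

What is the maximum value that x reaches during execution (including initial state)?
3712

Values of x at each step:
Initial: x = 9
After step 1: x = 9
After step 2: x = 9
After step 3: x = 8
After step 4: x = 8
After step 5: x = 8
After step 6: x = 3712 ← maximum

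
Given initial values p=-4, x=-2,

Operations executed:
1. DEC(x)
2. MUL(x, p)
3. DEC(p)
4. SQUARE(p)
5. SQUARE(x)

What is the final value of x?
x = 144

Tracing execution:
Step 1: DEC(x) → x = -3
Step 2: MUL(x, p) → x = 12
Step 3: DEC(p) → x = 12
Step 4: SQUARE(p) → x = 12
Step 5: SQUARE(x) → x = 144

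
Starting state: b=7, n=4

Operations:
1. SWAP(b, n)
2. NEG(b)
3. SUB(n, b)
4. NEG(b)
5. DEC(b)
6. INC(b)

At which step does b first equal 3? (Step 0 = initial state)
Step 5

Tracing b:
Initial: b = 7
After step 1: b = 4
After step 2: b = -4
After step 3: b = -4
After step 4: b = 4
After step 5: b = 3 ← first occurrence
After step 6: b = 4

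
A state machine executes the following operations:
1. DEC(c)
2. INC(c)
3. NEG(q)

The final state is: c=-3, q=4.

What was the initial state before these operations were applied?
c=-3, q=-4

Working backwards:
Final state: c=-3, q=4
Before step 3 (NEG(q)): c=-3, q=-4
Before step 2 (INC(c)): c=-4, q=-4
Before step 1 (DEC(c)): c=-3, q=-4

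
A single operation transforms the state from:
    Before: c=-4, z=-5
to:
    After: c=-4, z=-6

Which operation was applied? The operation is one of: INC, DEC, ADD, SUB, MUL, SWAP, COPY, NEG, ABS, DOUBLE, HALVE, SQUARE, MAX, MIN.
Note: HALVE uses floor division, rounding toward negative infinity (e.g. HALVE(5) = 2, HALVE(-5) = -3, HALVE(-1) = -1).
DEC(z)

Analyzing the change:
Before: c=-4, z=-5
After: c=-4, z=-6
Variable z changed from -5 to -6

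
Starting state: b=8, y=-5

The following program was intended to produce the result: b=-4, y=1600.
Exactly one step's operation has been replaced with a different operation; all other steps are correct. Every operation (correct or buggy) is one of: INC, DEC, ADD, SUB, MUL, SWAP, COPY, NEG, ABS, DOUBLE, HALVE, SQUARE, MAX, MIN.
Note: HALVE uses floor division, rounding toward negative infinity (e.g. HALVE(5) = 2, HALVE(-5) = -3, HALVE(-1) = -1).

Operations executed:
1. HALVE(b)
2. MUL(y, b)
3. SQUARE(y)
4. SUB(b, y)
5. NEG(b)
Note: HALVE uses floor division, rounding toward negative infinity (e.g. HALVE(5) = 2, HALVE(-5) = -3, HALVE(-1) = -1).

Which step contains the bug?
Step 4

Trace with buggy code:
Initial: b=8, y=-5
After step 1: b=4, y=-5
After step 2: b=4, y=-20
After step 3: b=4, y=400
After step 4: b=-396, y=400
After step 5: b=396, y=400
Actual final b=396, y=400 ≠ expected b=-4, y=1600.
Step 4 is the only position where a single-operation replacement can produce the expected result.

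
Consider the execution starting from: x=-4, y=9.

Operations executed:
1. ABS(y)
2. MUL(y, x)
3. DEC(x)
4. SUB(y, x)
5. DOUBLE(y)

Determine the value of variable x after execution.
x = -5

Tracing execution:
Step 1: ABS(y) → x = -4
Step 2: MUL(y, x) → x = -4
Step 3: DEC(x) → x = -5
Step 4: SUB(y, x) → x = -5
Step 5: DOUBLE(y) → x = -5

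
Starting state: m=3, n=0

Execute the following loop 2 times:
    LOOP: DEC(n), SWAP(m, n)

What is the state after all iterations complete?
m=2, n=-1

Iteration trace:
Start: m=3, n=0
After iteration 1: m=-1, n=3
After iteration 2: m=2, n=-1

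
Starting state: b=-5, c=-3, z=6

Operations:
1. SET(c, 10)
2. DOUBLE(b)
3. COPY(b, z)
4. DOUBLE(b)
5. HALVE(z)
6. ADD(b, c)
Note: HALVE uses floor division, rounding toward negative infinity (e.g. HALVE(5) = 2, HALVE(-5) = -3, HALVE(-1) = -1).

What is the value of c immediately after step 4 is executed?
c = 10

Tracing c through execution:
Initial: c = -3
After step 1 (SET(c, 10)): c = 10
After step 2 (DOUBLE(b)): c = 10
After step 3 (COPY(b, z)): c = 10
After step 4 (DOUBLE(b)): c = 10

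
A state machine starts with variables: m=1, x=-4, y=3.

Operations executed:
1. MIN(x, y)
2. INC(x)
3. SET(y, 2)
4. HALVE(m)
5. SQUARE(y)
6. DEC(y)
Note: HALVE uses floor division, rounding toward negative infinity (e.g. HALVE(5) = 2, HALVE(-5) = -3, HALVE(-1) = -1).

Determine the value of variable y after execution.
y = 3

Tracing execution:
Step 1: MIN(x, y) → y = 3
Step 2: INC(x) → y = 3
Step 3: SET(y, 2) → y = 2
Step 4: HALVE(m) → y = 2
Step 5: SQUARE(y) → y = 4
Step 6: DEC(y) → y = 3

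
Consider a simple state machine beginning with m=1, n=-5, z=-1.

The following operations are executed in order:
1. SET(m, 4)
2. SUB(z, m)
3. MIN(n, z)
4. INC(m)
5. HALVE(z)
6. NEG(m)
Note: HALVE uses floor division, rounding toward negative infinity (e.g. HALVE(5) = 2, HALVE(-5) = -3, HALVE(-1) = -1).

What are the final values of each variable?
{m: -5, n: -5, z: -3}

Step-by-step execution:
Initial: m=1, n=-5, z=-1
After step 1 (SET(m, 4)): m=4, n=-5, z=-1
After step 2 (SUB(z, m)): m=4, n=-5, z=-5
After step 3 (MIN(n, z)): m=4, n=-5, z=-5
After step 4 (INC(m)): m=5, n=-5, z=-5
After step 5 (HALVE(z)): m=5, n=-5, z=-3
After step 6 (NEG(m)): m=-5, n=-5, z=-3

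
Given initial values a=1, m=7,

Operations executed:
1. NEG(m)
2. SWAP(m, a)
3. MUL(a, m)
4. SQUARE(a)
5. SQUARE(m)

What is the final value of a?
a = 49

Tracing execution:
Step 1: NEG(m) → a = 1
Step 2: SWAP(m, a) → a = -7
Step 3: MUL(a, m) → a = -7
Step 4: SQUARE(a) → a = 49
Step 5: SQUARE(m) → a = 49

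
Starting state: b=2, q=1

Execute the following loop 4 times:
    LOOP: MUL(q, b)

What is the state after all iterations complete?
b=2, q=16

Iteration trace:
Start: b=2, q=1
After iteration 1: b=2, q=2
After iteration 2: b=2, q=4
After iteration 3: b=2, q=8
After iteration 4: b=2, q=16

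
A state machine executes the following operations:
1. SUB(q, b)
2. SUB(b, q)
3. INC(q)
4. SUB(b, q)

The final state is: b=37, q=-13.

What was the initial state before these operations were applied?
b=10, q=-4

Working backwards:
Final state: b=37, q=-13
Before step 4 (SUB(b, q)): b=24, q=-13
Before step 3 (INC(q)): b=24, q=-14
Before step 2 (SUB(b, q)): b=10, q=-14
Before step 1 (SUB(q, b)): b=10, q=-4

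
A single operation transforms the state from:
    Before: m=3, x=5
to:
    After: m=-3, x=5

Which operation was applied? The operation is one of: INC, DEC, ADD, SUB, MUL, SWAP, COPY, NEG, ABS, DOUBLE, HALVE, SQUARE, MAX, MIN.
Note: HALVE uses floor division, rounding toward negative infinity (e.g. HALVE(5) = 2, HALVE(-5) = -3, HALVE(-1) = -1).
NEG(m)

Analyzing the change:
Before: m=3, x=5
After: m=-3, x=5
Variable m changed from 3 to -3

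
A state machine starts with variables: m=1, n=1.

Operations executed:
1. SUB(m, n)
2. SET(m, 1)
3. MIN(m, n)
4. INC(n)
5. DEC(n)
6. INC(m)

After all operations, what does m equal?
m = 2

Tracing execution:
Step 1: SUB(m, n) → m = 0
Step 2: SET(m, 1) → m = 1
Step 3: MIN(m, n) → m = 1
Step 4: INC(n) → m = 1
Step 5: DEC(n) → m = 1
Step 6: INC(m) → m = 2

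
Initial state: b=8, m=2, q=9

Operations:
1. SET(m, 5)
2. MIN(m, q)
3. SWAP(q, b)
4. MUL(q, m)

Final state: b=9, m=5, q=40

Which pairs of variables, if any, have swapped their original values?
None

Comparing initial and final values:
m: 2 → 5
q: 9 → 40
b: 8 → 9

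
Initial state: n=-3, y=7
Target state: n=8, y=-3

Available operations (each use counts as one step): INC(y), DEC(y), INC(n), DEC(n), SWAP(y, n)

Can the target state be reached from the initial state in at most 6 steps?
Yes

Path (2 steps): INC(y) → SWAP(y, n)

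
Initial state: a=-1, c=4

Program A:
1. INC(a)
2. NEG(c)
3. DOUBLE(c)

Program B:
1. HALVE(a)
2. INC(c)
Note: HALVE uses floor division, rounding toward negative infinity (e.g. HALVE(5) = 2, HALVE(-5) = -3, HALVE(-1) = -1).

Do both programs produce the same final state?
No

Program A final state: a=0, c=-8
Program B final state: a=-1, c=5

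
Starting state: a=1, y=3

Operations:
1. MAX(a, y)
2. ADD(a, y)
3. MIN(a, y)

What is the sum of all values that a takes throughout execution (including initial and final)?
13

Values of a at each step:
Initial: a = 1
After step 1: a = 3
After step 2: a = 6
After step 3: a = 3
Sum = 1 + 3 + 6 + 3 = 13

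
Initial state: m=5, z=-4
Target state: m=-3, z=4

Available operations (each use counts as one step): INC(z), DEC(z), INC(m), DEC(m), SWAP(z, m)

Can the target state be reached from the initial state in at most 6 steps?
Yes

Path (3 steps): INC(z) → DEC(m) → SWAP(z, m)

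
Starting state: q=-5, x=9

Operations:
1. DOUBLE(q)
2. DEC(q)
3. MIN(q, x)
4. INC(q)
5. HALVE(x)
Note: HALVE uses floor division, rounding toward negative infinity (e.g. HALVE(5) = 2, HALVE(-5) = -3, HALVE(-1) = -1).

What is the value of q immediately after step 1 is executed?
q = -10

Tracing q through execution:
Initial: q = -5
After step 1 (DOUBLE(q)): q = -10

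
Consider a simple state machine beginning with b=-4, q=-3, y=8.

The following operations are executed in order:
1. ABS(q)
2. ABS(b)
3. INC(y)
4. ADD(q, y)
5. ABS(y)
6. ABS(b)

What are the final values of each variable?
{b: 4, q: 12, y: 9}

Step-by-step execution:
Initial: b=-4, q=-3, y=8
After step 1 (ABS(q)): b=-4, q=3, y=8
After step 2 (ABS(b)): b=4, q=3, y=8
After step 3 (INC(y)): b=4, q=3, y=9
After step 4 (ADD(q, y)): b=4, q=12, y=9
After step 5 (ABS(y)): b=4, q=12, y=9
After step 6 (ABS(b)): b=4, q=12, y=9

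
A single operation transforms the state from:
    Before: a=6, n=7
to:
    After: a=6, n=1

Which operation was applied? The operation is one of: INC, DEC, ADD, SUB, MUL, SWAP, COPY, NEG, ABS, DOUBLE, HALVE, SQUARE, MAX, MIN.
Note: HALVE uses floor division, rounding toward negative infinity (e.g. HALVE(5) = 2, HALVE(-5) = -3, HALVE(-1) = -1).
SUB(n, a)

Analyzing the change:
Before: a=6, n=7
After: a=6, n=1
Variable n changed from 7 to 1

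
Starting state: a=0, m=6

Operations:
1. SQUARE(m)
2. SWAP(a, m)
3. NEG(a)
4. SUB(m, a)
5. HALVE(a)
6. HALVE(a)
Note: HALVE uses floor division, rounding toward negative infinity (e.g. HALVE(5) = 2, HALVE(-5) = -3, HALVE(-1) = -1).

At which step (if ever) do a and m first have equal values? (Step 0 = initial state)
Never

a and m never become equal during execution.

Comparing values at each step:
Initial: a=0, m=6
After step 1: a=0, m=36
After step 2: a=36, m=0
After step 3: a=-36, m=0
After step 4: a=-36, m=36
After step 5: a=-18, m=36
After step 6: a=-9, m=36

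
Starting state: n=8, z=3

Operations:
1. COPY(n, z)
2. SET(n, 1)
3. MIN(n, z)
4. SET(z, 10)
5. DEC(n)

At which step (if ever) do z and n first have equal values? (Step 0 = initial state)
Step 1

z and n first become equal after step 1.

Comparing values at each step:
Initial: z=3, n=8
After step 1: z=3, n=3 ← equal!
After step 2: z=3, n=1
After step 3: z=3, n=1
After step 4: z=10, n=1
After step 5: z=10, n=0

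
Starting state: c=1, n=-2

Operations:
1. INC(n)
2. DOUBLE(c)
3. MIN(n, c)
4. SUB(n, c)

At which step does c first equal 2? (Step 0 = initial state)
Step 2

Tracing c:
Initial: c = 1
After step 1: c = 1
After step 2: c = 2 ← first occurrence
After step 3: c = 2
After step 4: c = 2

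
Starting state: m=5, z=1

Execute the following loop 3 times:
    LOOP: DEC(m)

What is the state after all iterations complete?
m=2, z=1

Iteration trace:
Start: m=5, z=1
After iteration 1: m=4, z=1
After iteration 2: m=3, z=1
After iteration 3: m=2, z=1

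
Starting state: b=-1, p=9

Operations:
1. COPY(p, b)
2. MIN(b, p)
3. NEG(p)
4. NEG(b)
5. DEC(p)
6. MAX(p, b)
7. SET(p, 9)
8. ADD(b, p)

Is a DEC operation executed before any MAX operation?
Yes

First DEC: step 5
First MAX: step 6
Since 5 < 6, DEC comes first.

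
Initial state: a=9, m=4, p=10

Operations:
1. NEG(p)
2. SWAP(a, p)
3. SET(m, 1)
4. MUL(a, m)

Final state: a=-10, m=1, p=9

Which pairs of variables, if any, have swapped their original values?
None

Comparing initial and final values:
m: 4 → 1
p: 10 → 9
a: 9 → -10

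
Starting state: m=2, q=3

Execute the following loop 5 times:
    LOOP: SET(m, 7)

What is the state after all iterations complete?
m=7, q=3

Iteration trace:
Start: m=2, q=3
After iteration 1: m=7, q=3
After iteration 2: m=7, q=3
After iteration 3: m=7, q=3
After iteration 4: m=7, q=3
After iteration 5: m=7, q=3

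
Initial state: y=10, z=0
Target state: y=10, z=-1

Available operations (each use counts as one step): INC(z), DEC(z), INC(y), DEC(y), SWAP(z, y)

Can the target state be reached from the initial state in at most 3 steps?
Yes

Path (1 step): DEC(z)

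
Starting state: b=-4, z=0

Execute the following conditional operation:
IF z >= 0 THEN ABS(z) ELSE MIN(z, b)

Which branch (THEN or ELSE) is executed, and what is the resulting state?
Branch: THEN, Final state: b=-4, z=0

Evaluating condition: z >= 0
z = 0
Condition is True, so THEN branch executes
After ABS(z): b=-4, z=0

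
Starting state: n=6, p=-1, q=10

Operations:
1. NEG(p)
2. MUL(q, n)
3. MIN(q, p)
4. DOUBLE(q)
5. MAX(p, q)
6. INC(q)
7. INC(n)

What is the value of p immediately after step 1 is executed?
p = 1

Tracing p through execution:
Initial: p = -1
After step 1 (NEG(p)): p = 1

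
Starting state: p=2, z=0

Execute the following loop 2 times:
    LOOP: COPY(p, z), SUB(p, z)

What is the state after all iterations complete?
p=0, z=0

Iteration trace:
Start: p=2, z=0
After iteration 1: p=0, z=0
After iteration 2: p=0, z=0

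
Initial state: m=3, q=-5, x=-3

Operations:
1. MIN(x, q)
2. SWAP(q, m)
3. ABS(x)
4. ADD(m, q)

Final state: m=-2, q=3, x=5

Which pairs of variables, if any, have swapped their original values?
None

Comparing initial and final values:
x: -3 → 5
q: -5 → 3
m: 3 → -2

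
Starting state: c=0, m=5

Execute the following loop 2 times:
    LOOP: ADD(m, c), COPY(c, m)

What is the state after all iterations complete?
c=10, m=10

Iteration trace:
Start: c=0, m=5
After iteration 1: c=5, m=5
After iteration 2: c=10, m=10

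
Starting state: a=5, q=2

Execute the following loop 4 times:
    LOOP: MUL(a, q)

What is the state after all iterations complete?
a=80, q=2

Iteration trace:
Start: a=5, q=2
After iteration 1: a=10, q=2
After iteration 2: a=20, q=2
After iteration 3: a=40, q=2
After iteration 4: a=80, q=2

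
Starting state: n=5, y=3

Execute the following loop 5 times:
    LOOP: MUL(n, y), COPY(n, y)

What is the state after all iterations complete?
n=3, y=3

Iteration trace:
Start: n=5, y=3
After iteration 1: n=3, y=3
After iteration 2: n=3, y=3
After iteration 3: n=3, y=3
After iteration 4: n=3, y=3
After iteration 5: n=3, y=3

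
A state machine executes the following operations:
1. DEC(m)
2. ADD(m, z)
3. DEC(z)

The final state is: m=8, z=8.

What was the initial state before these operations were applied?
m=0, z=9

Working backwards:
Final state: m=8, z=8
Before step 3 (DEC(z)): m=8, z=9
Before step 2 (ADD(m, z)): m=-1, z=9
Before step 1 (DEC(m)): m=0, z=9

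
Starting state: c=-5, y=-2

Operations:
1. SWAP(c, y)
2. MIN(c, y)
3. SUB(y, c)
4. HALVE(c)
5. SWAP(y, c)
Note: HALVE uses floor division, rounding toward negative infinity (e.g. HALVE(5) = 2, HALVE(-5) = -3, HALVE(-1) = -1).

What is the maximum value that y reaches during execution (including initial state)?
0

Values of y at each step:
Initial: y = -2
After step 1: y = -5
After step 2: y = -5
After step 3: y = 0 ← maximum
After step 4: y = 0
After step 5: y = -3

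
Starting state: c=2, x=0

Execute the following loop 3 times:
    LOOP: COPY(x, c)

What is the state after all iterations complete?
c=2, x=2

Iteration trace:
Start: c=2, x=0
After iteration 1: c=2, x=2
After iteration 2: c=2, x=2
After iteration 3: c=2, x=2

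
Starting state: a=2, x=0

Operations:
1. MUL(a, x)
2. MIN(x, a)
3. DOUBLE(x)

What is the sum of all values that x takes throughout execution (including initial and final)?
0

Values of x at each step:
Initial: x = 0
After step 1: x = 0
After step 2: x = 0
After step 3: x = 0
Sum = 0 + 0 + 0 + 0 = 0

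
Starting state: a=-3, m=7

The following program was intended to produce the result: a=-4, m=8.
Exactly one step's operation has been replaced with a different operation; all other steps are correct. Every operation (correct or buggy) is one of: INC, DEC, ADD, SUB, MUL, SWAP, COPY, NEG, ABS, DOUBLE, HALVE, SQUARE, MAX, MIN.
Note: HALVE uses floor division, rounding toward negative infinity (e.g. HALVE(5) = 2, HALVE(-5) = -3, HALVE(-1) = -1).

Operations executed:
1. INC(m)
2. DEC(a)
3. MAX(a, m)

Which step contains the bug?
Step 3

Trace with buggy code:
Initial: a=-3, m=7
After step 1: a=-3, m=8
After step 2: a=-4, m=8
After step 3: a=8, m=8
Actual final a=8, m=8 ≠ expected a=-4, m=8.
Step 3 is the only position where a single-operation replacement can produce the expected result.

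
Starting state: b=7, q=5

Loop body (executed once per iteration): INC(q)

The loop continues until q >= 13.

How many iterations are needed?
8

Tracing iterations:
Initial: b=7, q=5
After iteration 1: b=7, q=6
After iteration 2: b=7, q=7
After iteration 3: b=7, q=8
After iteration 4: b=7, q=9
After iteration 5: b=7, q=10
After iteration 6: b=7, q=11
After iteration 7: b=7, q=12
After iteration 8: b=7, q=13
q >= 13 now holds, so the loop exits after 8 iterations.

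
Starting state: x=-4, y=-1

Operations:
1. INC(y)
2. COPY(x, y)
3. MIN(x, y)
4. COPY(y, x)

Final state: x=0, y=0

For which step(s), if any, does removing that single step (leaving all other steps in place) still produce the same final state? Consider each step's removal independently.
Step(s) 3, 4

Testing removal of each single step:
Without step 1: final = x=-1, y=-1 (different)
Without step 2: final = x=-4, y=-4 (different)
Without step 3: final = x=0, y=0 (same)
Without step 4: final = x=0, y=0 (same)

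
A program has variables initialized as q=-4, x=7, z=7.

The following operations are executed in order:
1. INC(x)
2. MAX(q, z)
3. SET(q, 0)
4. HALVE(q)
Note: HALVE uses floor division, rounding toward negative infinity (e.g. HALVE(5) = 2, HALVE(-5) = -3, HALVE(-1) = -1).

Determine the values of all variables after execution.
{q: 0, x: 8, z: 7}

Step-by-step execution:
Initial: q=-4, x=7, z=7
After step 1 (INC(x)): q=-4, x=8, z=7
After step 2 (MAX(q, z)): q=7, x=8, z=7
After step 3 (SET(q, 0)): q=0, x=8, z=7
After step 4 (HALVE(q)): q=0, x=8, z=7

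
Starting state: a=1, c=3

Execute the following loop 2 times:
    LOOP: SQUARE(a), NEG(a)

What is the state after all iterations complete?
a=-1, c=3

Iteration trace:
Start: a=1, c=3
After iteration 1: a=-1, c=3
After iteration 2: a=-1, c=3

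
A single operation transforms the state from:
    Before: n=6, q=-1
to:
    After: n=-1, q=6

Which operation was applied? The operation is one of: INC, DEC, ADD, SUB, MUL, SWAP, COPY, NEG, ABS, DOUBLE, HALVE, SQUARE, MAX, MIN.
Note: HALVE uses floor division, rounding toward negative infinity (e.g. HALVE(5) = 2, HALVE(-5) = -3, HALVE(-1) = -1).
SWAP(n, q)

Analyzing the change:
Before: n=6, q=-1
After: n=-1, q=6
Variable n changed from 6 to -1
Variable q changed from -1 to 6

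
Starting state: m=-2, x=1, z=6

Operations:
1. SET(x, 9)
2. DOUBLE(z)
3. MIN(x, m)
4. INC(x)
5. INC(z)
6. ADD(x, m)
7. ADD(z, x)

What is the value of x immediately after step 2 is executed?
x = 9

Tracing x through execution:
Initial: x = 1
After step 1 (SET(x, 9)): x = 9
After step 2 (DOUBLE(z)): x = 9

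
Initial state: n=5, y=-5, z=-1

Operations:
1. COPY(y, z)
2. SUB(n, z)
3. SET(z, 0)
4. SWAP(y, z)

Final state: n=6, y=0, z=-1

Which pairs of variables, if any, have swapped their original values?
None

Comparing initial and final values:
y: -5 → 0
n: 5 → 6
z: -1 → -1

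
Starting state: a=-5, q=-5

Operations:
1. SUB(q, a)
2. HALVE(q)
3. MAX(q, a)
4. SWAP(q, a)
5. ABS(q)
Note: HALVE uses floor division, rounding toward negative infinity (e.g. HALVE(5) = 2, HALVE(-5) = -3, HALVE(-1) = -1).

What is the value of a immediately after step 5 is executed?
a = 0

Tracing a through execution:
Initial: a = -5
After step 1 (SUB(q, a)): a = -5
After step 2 (HALVE(q)): a = -5
After step 3 (MAX(q, a)): a = -5
After step 4 (SWAP(q, a)): a = 0
After step 5 (ABS(q)): a = 0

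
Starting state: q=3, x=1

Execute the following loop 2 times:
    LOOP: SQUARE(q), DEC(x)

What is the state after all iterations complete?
q=81, x=-1

Iteration trace:
Start: q=3, x=1
After iteration 1: q=9, x=0
After iteration 2: q=81, x=-1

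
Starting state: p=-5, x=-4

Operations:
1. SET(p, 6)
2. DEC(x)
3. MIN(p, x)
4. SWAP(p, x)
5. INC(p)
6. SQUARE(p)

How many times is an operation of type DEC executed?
1

Counting DEC operations:
Step 2: DEC(x) ← DEC
Total: 1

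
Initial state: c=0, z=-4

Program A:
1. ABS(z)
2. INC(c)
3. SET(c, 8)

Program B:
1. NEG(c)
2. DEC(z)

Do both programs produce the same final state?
No

Program A final state: c=8, z=4
Program B final state: c=0, z=-5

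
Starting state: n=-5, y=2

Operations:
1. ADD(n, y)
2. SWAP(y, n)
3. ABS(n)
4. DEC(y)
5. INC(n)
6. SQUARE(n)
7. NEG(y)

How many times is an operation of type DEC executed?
1

Counting DEC operations:
Step 4: DEC(y) ← DEC
Total: 1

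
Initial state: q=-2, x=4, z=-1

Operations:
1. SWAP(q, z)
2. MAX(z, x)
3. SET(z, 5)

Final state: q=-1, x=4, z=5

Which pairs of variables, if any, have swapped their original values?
None

Comparing initial and final values:
z: -1 → 5
q: -2 → -1
x: 4 → 4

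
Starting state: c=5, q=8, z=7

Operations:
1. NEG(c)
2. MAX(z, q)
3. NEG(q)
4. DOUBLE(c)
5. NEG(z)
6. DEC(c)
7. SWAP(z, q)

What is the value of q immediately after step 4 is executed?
q = -8

Tracing q through execution:
Initial: q = 8
After step 1 (NEG(c)): q = 8
After step 2 (MAX(z, q)): q = 8
After step 3 (NEG(q)): q = -8
After step 4 (DOUBLE(c)): q = -8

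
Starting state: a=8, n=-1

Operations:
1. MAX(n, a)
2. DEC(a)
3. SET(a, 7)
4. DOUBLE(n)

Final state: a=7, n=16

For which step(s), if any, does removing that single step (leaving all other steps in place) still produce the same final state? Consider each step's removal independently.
Step(s) 2, 3

Testing removal of each single step:
Without step 1: final = a=7, n=-2 (different)
Without step 2: final = a=7, n=16 (same)
Without step 3: final = a=7, n=16 (same)
Without step 4: final = a=7, n=8 (different)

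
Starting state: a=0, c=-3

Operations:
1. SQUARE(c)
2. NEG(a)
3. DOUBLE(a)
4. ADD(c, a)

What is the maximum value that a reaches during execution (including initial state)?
0

Values of a at each step:
Initial: a = 0 ← maximum
After step 1: a = 0
After step 2: a = 0
After step 3: a = 0
After step 4: a = 0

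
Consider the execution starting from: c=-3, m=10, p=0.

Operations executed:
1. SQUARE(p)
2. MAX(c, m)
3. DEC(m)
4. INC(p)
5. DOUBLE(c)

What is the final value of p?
p = 1

Tracing execution:
Step 1: SQUARE(p) → p = 0
Step 2: MAX(c, m) → p = 0
Step 3: DEC(m) → p = 0
Step 4: INC(p) → p = 1
Step 5: DOUBLE(c) → p = 1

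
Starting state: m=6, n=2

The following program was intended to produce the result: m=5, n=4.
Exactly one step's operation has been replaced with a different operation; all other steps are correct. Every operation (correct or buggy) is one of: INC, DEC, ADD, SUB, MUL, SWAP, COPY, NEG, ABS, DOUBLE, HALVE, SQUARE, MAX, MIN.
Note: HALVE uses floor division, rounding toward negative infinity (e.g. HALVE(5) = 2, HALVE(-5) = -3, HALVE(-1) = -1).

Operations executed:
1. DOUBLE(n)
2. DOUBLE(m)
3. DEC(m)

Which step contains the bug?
Step 2

Trace with buggy code:
Initial: m=6, n=2
After step 1: m=6, n=4
After step 2: m=12, n=4
After step 3: m=11, n=4
Actual final m=11, n=4 ≠ expected m=5, n=4.
Step 2 is the only position where a single-operation replacement can produce the expected result.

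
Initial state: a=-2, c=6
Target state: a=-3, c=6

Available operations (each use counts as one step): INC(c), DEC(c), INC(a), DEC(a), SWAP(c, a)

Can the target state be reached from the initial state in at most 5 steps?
Yes

Path (1 step): DEC(a)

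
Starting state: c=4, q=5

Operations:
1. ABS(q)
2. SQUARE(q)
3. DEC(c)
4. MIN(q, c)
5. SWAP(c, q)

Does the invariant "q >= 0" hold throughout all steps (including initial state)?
Yes

The invariant holds at every step.

State at each step:
Initial: c=4, q=5
After step 1: c=4, q=5
After step 2: c=4, q=25
After step 3: c=3, q=25
After step 4: c=3, q=3
After step 5: c=3, q=3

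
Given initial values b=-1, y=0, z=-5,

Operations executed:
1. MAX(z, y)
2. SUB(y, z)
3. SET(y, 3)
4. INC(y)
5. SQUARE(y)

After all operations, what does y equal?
y = 16

Tracing execution:
Step 1: MAX(z, y) → y = 0
Step 2: SUB(y, z) → y = 0
Step 3: SET(y, 3) → y = 3
Step 4: INC(y) → y = 4
Step 5: SQUARE(y) → y = 16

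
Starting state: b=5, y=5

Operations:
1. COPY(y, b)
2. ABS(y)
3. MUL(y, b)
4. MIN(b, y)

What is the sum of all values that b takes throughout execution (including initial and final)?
25

Values of b at each step:
Initial: b = 5
After step 1: b = 5
After step 2: b = 5
After step 3: b = 5
After step 4: b = 5
Sum = 5 + 5 + 5 + 5 + 5 = 25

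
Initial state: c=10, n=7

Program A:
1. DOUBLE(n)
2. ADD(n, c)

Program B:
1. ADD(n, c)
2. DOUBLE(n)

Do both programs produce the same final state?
No

Program A final state: c=10, n=24
Program B final state: c=10, n=34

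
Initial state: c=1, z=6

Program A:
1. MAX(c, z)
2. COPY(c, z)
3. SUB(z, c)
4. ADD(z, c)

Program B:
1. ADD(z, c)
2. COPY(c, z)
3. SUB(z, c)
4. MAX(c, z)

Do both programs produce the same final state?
No

Program A final state: c=6, z=6
Program B final state: c=7, z=0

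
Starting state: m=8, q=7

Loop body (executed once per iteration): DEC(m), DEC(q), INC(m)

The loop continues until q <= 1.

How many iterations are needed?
6

Tracing iterations:
Initial: m=8, q=7
After iteration 1: m=8, q=6
After iteration 2: m=8, q=5
After iteration 3: m=8, q=4
After iteration 4: m=8, q=3
After iteration 5: m=8, q=2
After iteration 6: m=8, q=1
q <= 1 now holds, so the loop exits after 6 iterations.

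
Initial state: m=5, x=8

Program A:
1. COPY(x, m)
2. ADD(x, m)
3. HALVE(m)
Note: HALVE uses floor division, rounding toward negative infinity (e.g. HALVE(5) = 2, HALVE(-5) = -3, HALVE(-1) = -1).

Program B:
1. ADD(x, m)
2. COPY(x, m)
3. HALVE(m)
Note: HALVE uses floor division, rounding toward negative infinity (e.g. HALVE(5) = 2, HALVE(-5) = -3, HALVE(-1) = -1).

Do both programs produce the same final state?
No

Program A final state: m=2, x=10
Program B final state: m=2, x=5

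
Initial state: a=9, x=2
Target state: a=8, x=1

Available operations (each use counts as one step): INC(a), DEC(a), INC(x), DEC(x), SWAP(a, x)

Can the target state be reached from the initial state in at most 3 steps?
Yes

Path (2 steps): DEC(a) → DEC(x)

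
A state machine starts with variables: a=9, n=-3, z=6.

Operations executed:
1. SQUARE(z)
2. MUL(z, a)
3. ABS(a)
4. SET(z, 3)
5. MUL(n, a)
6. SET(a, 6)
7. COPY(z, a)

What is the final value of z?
z = 6

Tracing execution:
Step 1: SQUARE(z) → z = 36
Step 2: MUL(z, a) → z = 324
Step 3: ABS(a) → z = 324
Step 4: SET(z, 3) → z = 3
Step 5: MUL(n, a) → z = 3
Step 6: SET(a, 6) → z = 3
Step 7: COPY(z, a) → z = 6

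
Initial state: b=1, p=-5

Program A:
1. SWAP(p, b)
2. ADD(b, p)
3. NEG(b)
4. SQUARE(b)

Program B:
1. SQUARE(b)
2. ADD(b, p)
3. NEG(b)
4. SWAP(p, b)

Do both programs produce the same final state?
No

Program A final state: b=16, p=1
Program B final state: b=-5, p=4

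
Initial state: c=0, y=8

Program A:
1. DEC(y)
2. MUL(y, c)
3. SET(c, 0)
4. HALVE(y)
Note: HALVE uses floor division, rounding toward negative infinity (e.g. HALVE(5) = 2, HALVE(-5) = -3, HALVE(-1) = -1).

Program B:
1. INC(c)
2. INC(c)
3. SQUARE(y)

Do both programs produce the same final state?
No

Program A final state: c=0, y=0
Program B final state: c=2, y=64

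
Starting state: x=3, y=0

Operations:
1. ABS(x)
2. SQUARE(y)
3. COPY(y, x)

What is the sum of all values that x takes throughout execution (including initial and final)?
12

Values of x at each step:
Initial: x = 3
After step 1: x = 3
After step 2: x = 3
After step 3: x = 3
Sum = 3 + 3 + 3 + 3 = 12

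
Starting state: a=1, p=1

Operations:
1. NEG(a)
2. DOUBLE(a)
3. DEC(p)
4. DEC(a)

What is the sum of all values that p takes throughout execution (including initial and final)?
3

Values of p at each step:
Initial: p = 1
After step 1: p = 1
After step 2: p = 1
After step 3: p = 0
After step 4: p = 0
Sum = 1 + 1 + 1 + 0 + 0 = 3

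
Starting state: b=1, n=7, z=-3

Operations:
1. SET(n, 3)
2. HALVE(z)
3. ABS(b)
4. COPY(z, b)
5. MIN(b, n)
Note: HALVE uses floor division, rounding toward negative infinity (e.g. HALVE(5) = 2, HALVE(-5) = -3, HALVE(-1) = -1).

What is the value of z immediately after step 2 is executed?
z = -2

Tracing z through execution:
Initial: z = -3
After step 1 (SET(n, 3)): z = -3
After step 2 (HALVE(z)): z = -2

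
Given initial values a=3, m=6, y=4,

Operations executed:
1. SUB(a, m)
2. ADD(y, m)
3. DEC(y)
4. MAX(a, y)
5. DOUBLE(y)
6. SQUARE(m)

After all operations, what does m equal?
m = 36

Tracing execution:
Step 1: SUB(a, m) → m = 6
Step 2: ADD(y, m) → m = 6
Step 3: DEC(y) → m = 6
Step 4: MAX(a, y) → m = 6
Step 5: DOUBLE(y) → m = 6
Step 6: SQUARE(m) → m = 36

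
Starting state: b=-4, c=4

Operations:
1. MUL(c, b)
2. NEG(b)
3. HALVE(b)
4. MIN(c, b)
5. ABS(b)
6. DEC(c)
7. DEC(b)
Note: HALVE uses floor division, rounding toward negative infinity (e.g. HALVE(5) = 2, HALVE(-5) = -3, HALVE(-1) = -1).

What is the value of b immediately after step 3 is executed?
b = 2

Tracing b through execution:
Initial: b = -4
After step 1 (MUL(c, b)): b = -4
After step 2 (NEG(b)): b = 4
After step 3 (HALVE(b)): b = 2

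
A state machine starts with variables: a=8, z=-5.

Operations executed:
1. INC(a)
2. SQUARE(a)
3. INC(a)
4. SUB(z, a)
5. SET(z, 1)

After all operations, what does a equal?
a = 82

Tracing execution:
Step 1: INC(a) → a = 9
Step 2: SQUARE(a) → a = 81
Step 3: INC(a) → a = 82
Step 4: SUB(z, a) → a = 82
Step 5: SET(z, 1) → a = 82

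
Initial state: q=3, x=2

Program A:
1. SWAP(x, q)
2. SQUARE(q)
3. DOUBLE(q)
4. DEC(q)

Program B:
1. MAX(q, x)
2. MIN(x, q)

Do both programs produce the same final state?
No

Program A final state: q=7, x=3
Program B final state: q=3, x=2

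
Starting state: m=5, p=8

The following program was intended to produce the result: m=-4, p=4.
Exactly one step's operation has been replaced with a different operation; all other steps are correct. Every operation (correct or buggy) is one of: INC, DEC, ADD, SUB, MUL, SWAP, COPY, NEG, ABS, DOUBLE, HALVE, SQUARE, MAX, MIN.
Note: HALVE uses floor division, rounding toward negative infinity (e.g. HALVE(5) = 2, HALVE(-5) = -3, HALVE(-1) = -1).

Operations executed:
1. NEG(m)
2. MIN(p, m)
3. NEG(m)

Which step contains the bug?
Step 1

Trace with buggy code:
Initial: m=5, p=8
After step 1: m=-5, p=8
After step 2: m=-5, p=-5
After step 3: m=5, p=-5
Actual final m=5, p=-5 ≠ expected m=-4, p=4.
Step 1 is the only position where a single-operation replacement can produce the expected result.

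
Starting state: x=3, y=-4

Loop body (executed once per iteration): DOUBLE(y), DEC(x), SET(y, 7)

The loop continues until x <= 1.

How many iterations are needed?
2

Tracing iterations:
Initial: x=3, y=-4
After iteration 1: x=2, y=7
After iteration 2: x=1, y=7
x <= 1 now holds, so the loop exits after 2 iterations.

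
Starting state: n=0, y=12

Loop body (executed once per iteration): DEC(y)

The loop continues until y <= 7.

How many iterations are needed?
5

Tracing iterations:
Initial: n=0, y=12
After iteration 1: n=0, y=11
After iteration 2: n=0, y=10
After iteration 3: n=0, y=9
After iteration 4: n=0, y=8
After iteration 5: n=0, y=7
y <= 7 now holds, so the loop exits after 5 iterations.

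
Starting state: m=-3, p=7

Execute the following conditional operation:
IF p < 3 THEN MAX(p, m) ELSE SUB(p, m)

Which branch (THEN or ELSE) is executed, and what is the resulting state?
Branch: ELSE, Final state: m=-3, p=10

Evaluating condition: p < 3
p = 7
Condition is False, so ELSE branch executes
After SUB(p, m): m=-3, p=10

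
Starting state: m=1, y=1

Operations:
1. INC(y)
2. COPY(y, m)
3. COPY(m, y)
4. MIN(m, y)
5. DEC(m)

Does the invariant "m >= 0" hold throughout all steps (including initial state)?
Yes

The invariant holds at every step.

State at each step:
Initial: m=1, y=1
After step 1: m=1, y=2
After step 2: m=1, y=1
After step 3: m=1, y=1
After step 4: m=1, y=1
After step 5: m=0, y=1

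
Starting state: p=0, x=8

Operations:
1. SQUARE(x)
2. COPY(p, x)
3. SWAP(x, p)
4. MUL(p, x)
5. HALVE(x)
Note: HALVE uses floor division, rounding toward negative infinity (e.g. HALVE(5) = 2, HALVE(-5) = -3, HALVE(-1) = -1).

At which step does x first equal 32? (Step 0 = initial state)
Step 5

Tracing x:
Initial: x = 8
After step 1: x = 64
After step 2: x = 64
After step 3: x = 64
After step 4: x = 64
After step 5: x = 32 ← first occurrence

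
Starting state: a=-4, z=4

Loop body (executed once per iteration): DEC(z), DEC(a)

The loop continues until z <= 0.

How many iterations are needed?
4

Tracing iterations:
Initial: a=-4, z=4
After iteration 1: a=-5, z=3
After iteration 2: a=-6, z=2
After iteration 3: a=-7, z=1
After iteration 4: a=-8, z=0
z <= 0 now holds, so the loop exits after 4 iterations.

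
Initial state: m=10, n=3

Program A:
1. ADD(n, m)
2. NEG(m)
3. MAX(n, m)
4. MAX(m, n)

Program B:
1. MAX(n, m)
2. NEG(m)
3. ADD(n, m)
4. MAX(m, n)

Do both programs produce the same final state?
No

Program A final state: m=13, n=13
Program B final state: m=0, n=0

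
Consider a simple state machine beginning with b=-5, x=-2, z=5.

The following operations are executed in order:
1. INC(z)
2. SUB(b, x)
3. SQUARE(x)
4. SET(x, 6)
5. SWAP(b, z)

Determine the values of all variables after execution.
{b: 6, x: 6, z: -3}

Step-by-step execution:
Initial: b=-5, x=-2, z=5
After step 1 (INC(z)): b=-5, x=-2, z=6
After step 2 (SUB(b, x)): b=-3, x=-2, z=6
After step 3 (SQUARE(x)): b=-3, x=4, z=6
After step 4 (SET(x, 6)): b=-3, x=6, z=6
After step 5 (SWAP(b, z)): b=6, x=6, z=-3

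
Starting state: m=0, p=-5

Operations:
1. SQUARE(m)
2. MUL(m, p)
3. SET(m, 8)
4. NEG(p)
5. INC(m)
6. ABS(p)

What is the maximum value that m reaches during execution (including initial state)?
9

Values of m at each step:
Initial: m = 0
After step 1: m = 0
After step 2: m = 0
After step 3: m = 8
After step 4: m = 8
After step 5: m = 9 ← maximum
After step 6: m = 9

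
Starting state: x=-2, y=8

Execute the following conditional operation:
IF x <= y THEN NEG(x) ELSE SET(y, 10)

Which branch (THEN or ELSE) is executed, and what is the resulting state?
Branch: THEN, Final state: x=2, y=8

Evaluating condition: x <= y
x = -2, y = 8
Condition is True, so THEN branch executes
After NEG(x): x=2, y=8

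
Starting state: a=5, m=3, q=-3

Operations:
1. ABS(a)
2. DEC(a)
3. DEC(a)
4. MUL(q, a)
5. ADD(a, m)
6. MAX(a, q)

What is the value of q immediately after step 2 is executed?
q = -3

Tracing q through execution:
Initial: q = -3
After step 1 (ABS(a)): q = -3
After step 2 (DEC(a)): q = -3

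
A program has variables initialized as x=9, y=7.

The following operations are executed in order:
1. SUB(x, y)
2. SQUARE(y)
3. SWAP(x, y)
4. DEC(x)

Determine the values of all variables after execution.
{x: 48, y: 2}

Step-by-step execution:
Initial: x=9, y=7
After step 1 (SUB(x, y)): x=2, y=7
After step 2 (SQUARE(y)): x=2, y=49
After step 3 (SWAP(x, y)): x=49, y=2
After step 4 (DEC(x)): x=48, y=2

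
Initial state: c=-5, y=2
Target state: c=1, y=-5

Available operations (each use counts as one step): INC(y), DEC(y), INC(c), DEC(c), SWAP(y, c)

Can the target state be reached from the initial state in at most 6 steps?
Yes

Path (2 steps): DEC(y) → SWAP(y, c)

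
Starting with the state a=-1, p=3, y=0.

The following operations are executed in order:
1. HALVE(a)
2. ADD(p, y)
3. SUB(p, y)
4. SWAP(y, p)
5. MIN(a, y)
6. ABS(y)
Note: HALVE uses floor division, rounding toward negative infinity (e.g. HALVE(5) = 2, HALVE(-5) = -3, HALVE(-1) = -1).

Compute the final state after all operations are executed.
{a: -1, p: 0, y: 3}

Step-by-step execution:
Initial: a=-1, p=3, y=0
After step 1 (HALVE(a)): a=-1, p=3, y=0
After step 2 (ADD(p, y)): a=-1, p=3, y=0
After step 3 (SUB(p, y)): a=-1, p=3, y=0
After step 4 (SWAP(y, p)): a=-1, p=0, y=3
After step 5 (MIN(a, y)): a=-1, p=0, y=3
After step 6 (ABS(y)): a=-1, p=0, y=3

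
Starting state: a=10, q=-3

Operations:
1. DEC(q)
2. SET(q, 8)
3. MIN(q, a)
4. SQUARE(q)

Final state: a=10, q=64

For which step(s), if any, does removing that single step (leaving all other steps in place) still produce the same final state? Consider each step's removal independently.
Step(s) 1, 3

Testing removal of each single step:
Without step 1: final = a=10, q=64 (same)
Without step 2: final = a=10, q=16 (different)
Without step 3: final = a=10, q=64 (same)
Without step 4: final = a=10, q=8 (different)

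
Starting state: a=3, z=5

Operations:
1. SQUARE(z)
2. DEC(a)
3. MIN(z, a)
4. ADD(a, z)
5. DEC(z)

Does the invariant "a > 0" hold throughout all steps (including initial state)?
Yes

The invariant holds at every step.

State at each step:
Initial: a=3, z=5
After step 1: a=3, z=25
After step 2: a=2, z=25
After step 3: a=2, z=2
After step 4: a=4, z=2
After step 5: a=4, z=1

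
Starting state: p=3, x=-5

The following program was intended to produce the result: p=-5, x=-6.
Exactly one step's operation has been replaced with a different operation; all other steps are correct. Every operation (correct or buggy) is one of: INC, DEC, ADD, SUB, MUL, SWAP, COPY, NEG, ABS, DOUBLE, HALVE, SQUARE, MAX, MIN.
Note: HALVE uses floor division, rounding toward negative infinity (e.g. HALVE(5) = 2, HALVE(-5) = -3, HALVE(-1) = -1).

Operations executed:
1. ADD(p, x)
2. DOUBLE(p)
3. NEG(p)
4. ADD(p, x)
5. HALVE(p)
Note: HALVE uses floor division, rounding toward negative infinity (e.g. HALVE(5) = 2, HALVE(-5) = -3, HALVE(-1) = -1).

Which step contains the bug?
Step 3

Trace with buggy code:
Initial: p=3, x=-5
After step 1: p=-2, x=-5
After step 2: p=-4, x=-5
After step 3: p=4, x=-5
After step 4: p=-1, x=-5
After step 5: p=-1, x=-5
Actual final p=-1, x=-5 ≠ expected p=-5, x=-6.
Step 3 is the only position where a single-operation replacement can produce the expected result.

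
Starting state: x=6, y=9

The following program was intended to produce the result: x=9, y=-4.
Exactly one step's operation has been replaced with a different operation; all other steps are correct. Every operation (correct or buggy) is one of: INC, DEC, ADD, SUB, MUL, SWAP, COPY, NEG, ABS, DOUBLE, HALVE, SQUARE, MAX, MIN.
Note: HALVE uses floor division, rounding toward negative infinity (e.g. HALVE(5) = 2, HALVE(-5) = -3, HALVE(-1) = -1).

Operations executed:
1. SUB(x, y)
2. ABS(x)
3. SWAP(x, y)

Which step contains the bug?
Step 2

Trace with buggy code:
Initial: x=6, y=9
After step 1: x=-3, y=9
After step 2: x=3, y=9
After step 3: x=9, y=3
Actual final x=9, y=3 ≠ expected x=9, y=-4.
Step 2 is the only position where a single-operation replacement can produce the expected result.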